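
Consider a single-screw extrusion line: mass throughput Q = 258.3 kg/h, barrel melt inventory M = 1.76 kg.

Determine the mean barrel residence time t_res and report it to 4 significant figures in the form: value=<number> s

Q_s = Q / 3600 = 258.3 / 3600 = 0.07175 kg/s
Mean residence time: t_res = M/Q_s = 1.76 kg / 0.07175 kg/s = 24.5296 s

value=24.53 s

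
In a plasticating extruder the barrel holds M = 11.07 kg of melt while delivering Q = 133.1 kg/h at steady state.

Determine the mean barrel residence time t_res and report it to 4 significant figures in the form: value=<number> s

Convert throughput: Q = 133.1 kg/h = 133.1/3600 = 0.0369722 kg/s
t_res = M / Q_s = 11.07 / 0.0369722 = 299.414 s

value=299.4 s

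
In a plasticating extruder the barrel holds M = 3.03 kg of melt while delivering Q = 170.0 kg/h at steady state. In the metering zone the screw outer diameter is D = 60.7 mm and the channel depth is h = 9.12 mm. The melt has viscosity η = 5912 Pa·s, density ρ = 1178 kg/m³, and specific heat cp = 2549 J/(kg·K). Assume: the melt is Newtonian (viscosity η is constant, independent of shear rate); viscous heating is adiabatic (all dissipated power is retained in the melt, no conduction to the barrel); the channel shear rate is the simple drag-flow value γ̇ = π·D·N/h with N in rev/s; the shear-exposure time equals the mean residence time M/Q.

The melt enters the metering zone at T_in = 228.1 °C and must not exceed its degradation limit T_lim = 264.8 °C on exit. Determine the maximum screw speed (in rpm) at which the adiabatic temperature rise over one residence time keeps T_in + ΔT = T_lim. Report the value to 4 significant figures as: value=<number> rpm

Convert throughput: Q = 170.0 kg/h = 170.0/3600 = 0.0472222 kg/s
Mean residence time: t_res = M/Q_s = 3.03 kg / 0.0472222 kg/s = 64.1647 s
Convert to metres: D = 0.0607 m, h = 0.00912 m
ΔT_a = T_lim − T_in = 264.8 °C − 228.1 °C = 36.7 K
γ̇_max² = ΔT_a·ρ·cp/(η·t_res) = 36.7·1178·2549/(5912·64.1647) = 290.503 s⁻²
γ̇_max = sqrt(290.503) = 17.0441 s⁻¹
N_max = γ̇_max·h / (π·D) = 17.0441 · 0.00912 / (π · 0.0607) = 0.815139 rev/s = 48.9083 rpm

value=48.91 rpm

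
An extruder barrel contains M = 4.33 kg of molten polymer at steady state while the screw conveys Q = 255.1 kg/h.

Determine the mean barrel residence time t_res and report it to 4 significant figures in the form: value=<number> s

Convert throughput: Q = 255.1 kg/h = 255.1/3600 = 0.0708611 kg/s
t_res = M / Q_s = 4.33 / 0.0708611 = 61.1054 s

value=61.11 s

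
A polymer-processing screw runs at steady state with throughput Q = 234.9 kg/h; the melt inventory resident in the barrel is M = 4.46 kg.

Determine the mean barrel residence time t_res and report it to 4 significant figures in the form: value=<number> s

value=68.35 s

Convert throughput: Q = 234.9 kg/h = 234.9/3600 = 0.06525 kg/s
t_res = M / Q_s = 4.46 / 0.06525 = 68.3525 s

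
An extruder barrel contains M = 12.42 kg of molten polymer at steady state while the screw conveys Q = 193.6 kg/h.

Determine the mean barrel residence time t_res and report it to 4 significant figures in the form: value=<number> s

Convert throughput: Q = 193.6 kg/h = 193.6/3600 = 0.0537778 kg/s
t_res = M / Q_s = 12.42 ÷ 0.0537778 = 230.95 s

value=231.0 s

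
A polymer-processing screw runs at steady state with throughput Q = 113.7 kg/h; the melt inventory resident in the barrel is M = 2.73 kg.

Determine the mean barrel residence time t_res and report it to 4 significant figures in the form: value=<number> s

Throughput in SI: Q_s = 113.7 kg/h ÷ 3600 s/h = 0.0315833 kg/s
t_res = M / Q_s = 2.73 / 0.0315833 = 86.438 s

value=86.44 s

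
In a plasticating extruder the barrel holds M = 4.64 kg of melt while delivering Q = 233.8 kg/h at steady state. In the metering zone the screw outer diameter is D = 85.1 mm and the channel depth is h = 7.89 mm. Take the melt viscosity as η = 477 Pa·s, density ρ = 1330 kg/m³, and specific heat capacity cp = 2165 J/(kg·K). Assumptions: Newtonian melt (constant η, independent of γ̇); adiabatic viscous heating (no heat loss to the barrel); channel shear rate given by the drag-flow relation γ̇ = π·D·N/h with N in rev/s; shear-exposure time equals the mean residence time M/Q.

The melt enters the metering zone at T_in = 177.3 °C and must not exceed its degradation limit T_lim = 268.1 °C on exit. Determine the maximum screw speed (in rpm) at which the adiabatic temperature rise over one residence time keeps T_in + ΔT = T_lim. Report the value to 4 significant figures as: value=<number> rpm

value=155.1 rpm

Q_s = Q / 3600 = 233.8 / 3600 = 0.0649444 kg/s
Mean residence time: t_res = M/Q_s = 4.64 kg / 0.0649444 kg/s = 71.4457 s
Geometry in SI: D = 85.1 mm → 0.0851 m, h = 7.89 mm → 0.00789 m
Allowable rise: ΔT_a = T_lim − T_in = 268.1 − 177.3 = 90.8 K
γ̇_max² = ΔT_a·ρ·cp/(η·t_res) = 90.8·1330·2165/(477·71.4457) = 7671.87 s⁻²
γ̇_max = √7671.87 = 87.5892 s⁻¹
Solve γ̇ = πDN/h for N: N_max = γ̇_max·h/(π·D) = 87.5892 × 0.00789 / (π × 0.0851) = 2.58493 rev/s = 155.096 rpm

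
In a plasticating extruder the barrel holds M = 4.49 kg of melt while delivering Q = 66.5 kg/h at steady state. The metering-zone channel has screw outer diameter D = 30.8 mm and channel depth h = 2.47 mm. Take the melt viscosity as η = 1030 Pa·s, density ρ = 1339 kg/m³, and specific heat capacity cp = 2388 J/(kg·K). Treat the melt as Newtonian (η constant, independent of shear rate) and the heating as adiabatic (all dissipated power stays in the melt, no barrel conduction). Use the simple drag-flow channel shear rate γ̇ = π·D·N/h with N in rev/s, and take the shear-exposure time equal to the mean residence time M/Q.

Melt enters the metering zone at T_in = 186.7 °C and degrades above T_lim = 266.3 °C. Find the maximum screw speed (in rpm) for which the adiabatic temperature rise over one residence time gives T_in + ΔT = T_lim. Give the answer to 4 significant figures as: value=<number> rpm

Throughput in SI: Q_s = 66.5 kg/h ÷ 3600 s/h = 0.0184722 kg/s
t_res = M / Q_s = 4.49 / 0.0184722 = 243.068 s
D = 30.8 mm = 0.0308 m;  h = 2.47 mm = 0.00247 m
ΔT_a = T_lim − T_in = 266.3 °C − 186.7 °C = 79.6 K
γ̇_max² = ΔT_a·ρ·cp/(η·t_res) = 79.6·1339·2388/(1030·243.068) = 1016.63 s⁻²
γ̇_max = √1016.63 = 31.8847 s⁻¹
N_max = γ̇_max h / (πD) = 31.8847·0.00247/(π·0.0308) = 0.813913 rev/s → ×60 = 48.8348 rpm

value=48.83 rpm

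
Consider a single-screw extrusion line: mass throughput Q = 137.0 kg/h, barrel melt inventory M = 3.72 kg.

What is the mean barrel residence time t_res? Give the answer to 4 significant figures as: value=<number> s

Throughput in SI: Q_s = 137.0 kg/h ÷ 3600 s/h = 0.0380556 kg/s
Mean residence time: t_res = M/Q_s = 3.72 kg / 0.0380556 kg/s = 97.7518 s

value=97.75 s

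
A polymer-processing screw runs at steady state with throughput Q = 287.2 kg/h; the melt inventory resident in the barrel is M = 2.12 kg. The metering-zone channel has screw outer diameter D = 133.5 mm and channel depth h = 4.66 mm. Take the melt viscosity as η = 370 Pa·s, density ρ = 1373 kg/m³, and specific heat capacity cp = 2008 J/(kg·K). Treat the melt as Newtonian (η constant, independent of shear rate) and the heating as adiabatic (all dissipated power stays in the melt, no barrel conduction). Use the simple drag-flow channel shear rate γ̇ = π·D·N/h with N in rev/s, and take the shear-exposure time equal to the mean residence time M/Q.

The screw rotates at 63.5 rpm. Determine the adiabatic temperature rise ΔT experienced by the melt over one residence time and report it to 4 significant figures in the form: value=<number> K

Throughput in SI: Q_s = 287.2 kg/h ÷ 3600 s/h = 0.0797778 kg/s
Mean residence time: t_res = M/Q_s = 2.12 kg / 0.0797778 kg/s = 26.5738 s
Geometry in metres: D = 133.5 mm → 0.1335 m, h = 4.66 mm → 0.00466 m; screw speed N = 63.5 rpm = 1.05833 rev/s
Shear rate: γ̇ = πDN/h = π·0.1335·1.05833/0.00466 = 95.2506 s⁻¹
ΔT = η·γ̇²·t_res / (ρ·cp) = 370 · (95.2506)² · 26.5738 / (1373 · 2008) = 32.3561 K

value=32.36 K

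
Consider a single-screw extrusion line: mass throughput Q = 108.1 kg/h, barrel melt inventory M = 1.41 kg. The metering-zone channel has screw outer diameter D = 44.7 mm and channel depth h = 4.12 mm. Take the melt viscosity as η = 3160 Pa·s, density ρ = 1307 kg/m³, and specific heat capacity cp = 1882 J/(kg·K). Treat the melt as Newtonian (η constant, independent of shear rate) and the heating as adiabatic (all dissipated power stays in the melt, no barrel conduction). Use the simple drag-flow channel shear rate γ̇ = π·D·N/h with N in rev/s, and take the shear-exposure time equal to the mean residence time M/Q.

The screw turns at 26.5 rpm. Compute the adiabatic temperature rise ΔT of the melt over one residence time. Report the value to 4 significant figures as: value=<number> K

value=13.67 K

Throughput in SI: Q_s = 108.1 kg/h ÷ 3600 s/h = 0.0300278 kg/s
t_res = M / Q_s = 1.41 ÷ 0.0300278 = 46.9565 s
Convert to SI: D = 0.0447 m, h = 0.00412 m, N = 26.5/60 = 0.441667 rev/s
γ̇ = π D N / h = (π)(0.0447)(0.441667) / 0.00412 = 15.0541 s⁻¹
ΔT = η·γ̇²·t_res/(ρ·cp) = [3160 × 15.0541² × 46.9565] / [1307 × 1882] = 13.6709 K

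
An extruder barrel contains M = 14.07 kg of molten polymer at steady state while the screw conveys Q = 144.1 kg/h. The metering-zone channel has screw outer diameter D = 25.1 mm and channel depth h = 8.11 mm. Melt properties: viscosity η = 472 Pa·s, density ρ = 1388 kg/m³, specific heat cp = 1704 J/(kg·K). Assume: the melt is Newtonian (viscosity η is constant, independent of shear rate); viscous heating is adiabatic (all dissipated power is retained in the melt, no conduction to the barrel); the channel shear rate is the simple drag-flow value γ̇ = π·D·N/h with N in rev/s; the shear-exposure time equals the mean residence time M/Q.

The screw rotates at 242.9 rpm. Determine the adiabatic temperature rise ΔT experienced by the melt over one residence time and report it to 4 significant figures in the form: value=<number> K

value=108.7 K

Convert throughput: Q = 144.1 kg/h = 144.1/3600 = 0.0400278 kg/s
t_res = M / Q_s = 14.07 / 0.0400278 = 351.506 s
D = 25.1 mm = 0.0251 m;  h = 8.11 mm = 0.00811 m;  N = 242.9 rpm / 60 = 4.04833 rev/s
γ̇ = π·D·N / h = π · 0.0251 · 4.04833 / 0.00811 = 39.3622 s⁻¹
ΔT = η·γ̇²·t_res/(ρ·cp) = [472 × 39.3622² × 351.506] / [1388 × 1704] = 108.686 K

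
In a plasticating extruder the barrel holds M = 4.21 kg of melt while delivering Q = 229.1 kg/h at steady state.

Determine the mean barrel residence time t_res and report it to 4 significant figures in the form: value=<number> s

Throughput in SI: Q_s = 229.1 kg/h ÷ 3600 s/h = 0.0636389 kg/s
Mean residence time: t_res = M/Q_s = 4.21 kg / 0.0636389 kg/s = 66.1545 s

value=66.15 s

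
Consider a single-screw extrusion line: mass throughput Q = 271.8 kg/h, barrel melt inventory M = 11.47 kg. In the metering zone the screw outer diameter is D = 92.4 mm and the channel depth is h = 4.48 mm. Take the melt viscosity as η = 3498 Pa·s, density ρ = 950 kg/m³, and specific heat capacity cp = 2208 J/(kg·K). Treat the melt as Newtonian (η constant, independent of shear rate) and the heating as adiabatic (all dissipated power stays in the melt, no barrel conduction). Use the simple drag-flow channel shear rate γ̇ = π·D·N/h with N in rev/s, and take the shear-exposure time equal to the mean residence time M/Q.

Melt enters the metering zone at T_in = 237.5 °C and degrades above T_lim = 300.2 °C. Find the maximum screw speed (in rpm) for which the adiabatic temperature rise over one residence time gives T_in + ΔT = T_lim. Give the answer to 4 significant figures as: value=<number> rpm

Throughput in SI: Q_s = 271.8 kg/h ÷ 3600 s/h = 0.0755 kg/s
t_res = M / Q_s = 11.47 ÷ 0.0755 = 151.921 s
D = 92.4 mm = 0.0924 m;  h = 4.48 mm = 0.00448 m
ΔT_a = T_lim − T_in = 300.2 − 237.5 = 62.7 K
Invert ΔT = ηγ̇²t_res/(ρcp) for γ̇: γ̇_max² = ΔT_a ρ cp / (η t_res) = 62.7·950·2208 / (3498·151.921) = 247.488 s⁻²
γ̇_max = √247.488 = 15.7317 s⁻¹
Solve γ̇ = πDN/h for N: N_max = γ̇_max·h/(π·D) = 15.7317 × 0.00448 / (π × 0.0924) = 0.242791 rev/s = 14.5675 rpm

value=14.57 rpm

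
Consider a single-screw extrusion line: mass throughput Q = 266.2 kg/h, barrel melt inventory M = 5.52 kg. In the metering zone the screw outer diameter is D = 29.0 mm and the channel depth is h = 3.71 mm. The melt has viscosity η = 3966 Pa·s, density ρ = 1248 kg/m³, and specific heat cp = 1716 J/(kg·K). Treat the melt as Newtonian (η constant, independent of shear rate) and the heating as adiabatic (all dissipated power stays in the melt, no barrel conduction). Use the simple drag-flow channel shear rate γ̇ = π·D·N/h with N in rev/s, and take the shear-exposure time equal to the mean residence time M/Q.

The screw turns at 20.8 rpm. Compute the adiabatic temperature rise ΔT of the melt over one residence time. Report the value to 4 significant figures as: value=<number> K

value=10.02 K

Convert throughput: Q = 266.2 kg/h = 266.2/3600 = 0.0739444 kg/s
t_res = M / Q_s = 5.52 ÷ 0.0739444 = 74.6506 s
Convert to SI: D = 0.029 m, h = 0.00371 m, N = 20.8/60 = 0.346667 rev/s
γ̇ = π D N / h = (π)(0.029)(0.346667) / 0.00371 = 8.51307 s⁻¹
ΔT = η·γ̇²·t_res / (ρ·cp) = 3966 · (8.51307)² · 74.6506 / (1248 · 1716) = 10.019 K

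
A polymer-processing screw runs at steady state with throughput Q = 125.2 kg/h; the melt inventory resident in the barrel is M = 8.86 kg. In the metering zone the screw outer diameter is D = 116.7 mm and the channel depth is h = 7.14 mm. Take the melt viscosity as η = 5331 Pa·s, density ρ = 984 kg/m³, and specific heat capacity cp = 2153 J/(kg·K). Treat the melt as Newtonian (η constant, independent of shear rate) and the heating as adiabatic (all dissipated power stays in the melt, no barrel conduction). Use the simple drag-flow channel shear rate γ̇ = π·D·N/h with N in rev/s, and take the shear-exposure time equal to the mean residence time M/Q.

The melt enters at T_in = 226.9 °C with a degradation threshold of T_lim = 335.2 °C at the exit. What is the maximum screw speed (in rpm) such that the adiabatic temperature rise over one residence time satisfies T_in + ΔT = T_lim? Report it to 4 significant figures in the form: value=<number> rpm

value=15.19 rpm

Convert throughput: Q = 125.2 kg/h = 125.2/3600 = 0.0347778 kg/s
t_res = M / Q_s = 8.86 ÷ 0.0347778 = 254.76 s
D = 116.7 mm = 0.1167 m;  h = 7.14 mm = 0.00714 m
ΔT_a = T_lim − T_in = 335.2 − 226.9 = 108.3 K
γ̇_max² = ΔT_a·ρ·cp / (η·t_res) = [108.3 × 984 × 2153] / [5331 × 254.76] = 168.938 s⁻²
γ̇_max = sqrt(168.938) = 12.9976 s⁻¹
N_max = γ̇_max·h / (π·D) = 12.9976 · 0.00714 / (π · 0.1167) = 0.253128 rev/s = 15.1877 rpm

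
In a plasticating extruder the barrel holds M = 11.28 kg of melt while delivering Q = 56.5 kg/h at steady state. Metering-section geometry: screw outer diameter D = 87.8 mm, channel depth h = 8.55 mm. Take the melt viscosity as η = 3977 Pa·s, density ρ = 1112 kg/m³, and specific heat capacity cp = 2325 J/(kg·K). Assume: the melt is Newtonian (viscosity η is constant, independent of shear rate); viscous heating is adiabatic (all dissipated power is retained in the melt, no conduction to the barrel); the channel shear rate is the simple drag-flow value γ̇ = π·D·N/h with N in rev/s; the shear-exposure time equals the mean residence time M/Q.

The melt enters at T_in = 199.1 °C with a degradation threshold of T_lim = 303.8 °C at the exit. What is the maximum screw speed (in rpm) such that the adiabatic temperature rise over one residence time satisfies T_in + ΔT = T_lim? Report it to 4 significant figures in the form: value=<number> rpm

Throughput in SI: Q_s = 56.5 kg/h ÷ 3600 s/h = 0.0156944 kg/s
Mean residence time: t_res = M/Q_s = 11.28 kg / 0.0156944 kg/s = 718.726 s
Convert to metres: D = 0.0878 m, h = 0.00855 m
ΔT_a = T_lim − T_in = 303.8 − 199.1 = 104.7 K
γ̇_max² = ΔT_a·ρ·cp / (η·t_res) = [104.7 × 1112 × 2325] / [3977 × 718.726] = 94.7012 s⁻²
γ̇_max = sqrt(94.7012) = 9.73146 s⁻¹
N_max = γ̇_max·h / (π·D) = 9.73146 · 0.00855 / (π · 0.0878) = 0.301647 rev/s = 18.0988 rpm

value=18.10 rpm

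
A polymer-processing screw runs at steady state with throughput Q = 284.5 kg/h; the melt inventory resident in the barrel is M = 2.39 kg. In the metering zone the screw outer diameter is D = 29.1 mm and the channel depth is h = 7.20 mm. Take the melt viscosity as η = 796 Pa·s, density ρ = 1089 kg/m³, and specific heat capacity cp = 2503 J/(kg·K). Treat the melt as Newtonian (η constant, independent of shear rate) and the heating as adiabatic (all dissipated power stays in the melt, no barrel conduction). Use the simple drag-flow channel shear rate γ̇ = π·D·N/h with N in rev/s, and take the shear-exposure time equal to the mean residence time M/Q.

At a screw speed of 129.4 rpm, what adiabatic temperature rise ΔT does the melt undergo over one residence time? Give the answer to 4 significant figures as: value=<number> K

Throughput in SI: Q_s = 284.5 kg/h ÷ 3600 s/h = 0.0790278 kg/s
t_res = M / Q_s = 2.39 ÷ 0.0790278 = 30.2425 s
Geometry in metres: D = 29.1 mm → 0.0291 m, h = 7.20 mm → 0.0072 m; screw speed N = 129.4 rpm = 2.15667 rev/s
γ̇ = π D N / h = (π)(0.0291)(2.15667) / 0.0072 = 27.3838 s⁻¹
ΔT = η·γ̇²·t_res / (ρ·cp) = 796 · (27.3838)² · 30.2425 / (1089 · 2503) = 6.62261 K

value=6.623 K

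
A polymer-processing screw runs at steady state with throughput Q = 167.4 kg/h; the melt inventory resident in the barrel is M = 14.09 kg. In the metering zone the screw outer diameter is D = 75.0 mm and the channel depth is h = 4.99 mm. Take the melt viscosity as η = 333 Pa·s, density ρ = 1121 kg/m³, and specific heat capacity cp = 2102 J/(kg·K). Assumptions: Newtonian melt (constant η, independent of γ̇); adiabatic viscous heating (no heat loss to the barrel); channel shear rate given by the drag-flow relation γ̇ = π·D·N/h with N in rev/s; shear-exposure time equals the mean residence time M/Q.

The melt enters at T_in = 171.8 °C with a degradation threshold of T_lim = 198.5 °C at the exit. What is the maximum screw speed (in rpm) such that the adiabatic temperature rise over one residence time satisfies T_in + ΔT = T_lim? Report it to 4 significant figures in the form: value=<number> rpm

Convert throughput: Q = 167.4 kg/h = 167.4/3600 = 0.0465 kg/s
Mean residence time: t_res = M/Q_s = 14.09 kg / 0.0465 kg/s = 303.011 s
D = 75.0 mm = 0.075 m;  h = 4.99 mm = 0.00499 m
ΔT_a = T_lim − T_in = 198.5 °C − 171.8 °C = 26.7 K
γ̇_max² = ΔT_a·ρ·cp/(η·t_res) = 26.7·1121·2102/(333·303.011) = 623.516 s⁻²
Take the square root: γ̇_max = √(623.516) = 24.9703 s⁻¹
N_max = γ̇_max h / (πD) = 24.9703·0.00499/(π·0.075) = 0.528826 rev/s → ×60 = 31.7296 rpm

value=31.73 rpm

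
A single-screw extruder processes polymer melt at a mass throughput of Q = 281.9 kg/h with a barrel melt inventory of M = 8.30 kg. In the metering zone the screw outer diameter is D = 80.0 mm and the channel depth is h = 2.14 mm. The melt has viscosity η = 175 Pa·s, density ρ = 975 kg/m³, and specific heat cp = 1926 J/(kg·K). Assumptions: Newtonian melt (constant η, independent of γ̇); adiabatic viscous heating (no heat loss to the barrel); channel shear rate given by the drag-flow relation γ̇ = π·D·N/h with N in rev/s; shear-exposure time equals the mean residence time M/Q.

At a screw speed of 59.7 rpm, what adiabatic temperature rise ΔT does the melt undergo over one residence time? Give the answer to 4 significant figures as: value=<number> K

value=134.9 K

Convert throughput: Q = 281.9 kg/h = 281.9/3600 = 0.0783056 kg/s
t_res = M / Q_s = 8.30 ÷ 0.0783056 = 105.995 s
Convert to SI: D = 0.08 m, h = 0.00214 m, N = 59.7/60 = 0.995 rev/s
γ̇ = π D N / h = (π)(0.08)(0.995) / 0.00214 = 116.856 s⁻¹
Adiabatic rise: ΔT = η γ̇² t_res / (ρ cp) = 175·(116.856)²·105.995 / (975·1926) = 134.884 K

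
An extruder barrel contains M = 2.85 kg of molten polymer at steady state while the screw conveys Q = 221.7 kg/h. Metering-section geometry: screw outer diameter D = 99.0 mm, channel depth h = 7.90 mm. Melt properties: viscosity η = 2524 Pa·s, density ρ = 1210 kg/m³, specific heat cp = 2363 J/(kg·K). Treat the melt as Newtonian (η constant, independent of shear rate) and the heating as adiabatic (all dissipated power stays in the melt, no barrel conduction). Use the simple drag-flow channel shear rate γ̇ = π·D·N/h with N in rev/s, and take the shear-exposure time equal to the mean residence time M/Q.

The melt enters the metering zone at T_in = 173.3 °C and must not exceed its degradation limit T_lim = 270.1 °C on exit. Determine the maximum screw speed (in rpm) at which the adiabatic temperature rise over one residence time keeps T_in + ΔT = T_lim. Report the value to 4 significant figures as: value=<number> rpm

Q_s = Q / 3600 = 221.7 / 3600 = 0.0615833 kg/s
t_res = M / Q_s = 2.85 ÷ 0.0615833 = 46.2788 s
Geometry in SI: D = 99.0 mm → 0.099 m, h = 7.90 mm → 0.0079 m
ΔT_a = T_lim − T_in = 270.1 °C − 173.3 °C = 96.8 K
γ̇_max² = ΔT_a·ρ·cp / (η·t_res) = [96.8 × 1210 × 2363] / [2524 × 46.2788] = 2369.48 s⁻²
Take the square root: γ̇_max = √(2369.48) = 48.6773 s⁻¹
N_max = γ̇_max·h / (π·D) = 48.6773 · 0.0079 / (π · 0.099) = 1.23643 rev/s = 74.1857 rpm

value=74.19 rpm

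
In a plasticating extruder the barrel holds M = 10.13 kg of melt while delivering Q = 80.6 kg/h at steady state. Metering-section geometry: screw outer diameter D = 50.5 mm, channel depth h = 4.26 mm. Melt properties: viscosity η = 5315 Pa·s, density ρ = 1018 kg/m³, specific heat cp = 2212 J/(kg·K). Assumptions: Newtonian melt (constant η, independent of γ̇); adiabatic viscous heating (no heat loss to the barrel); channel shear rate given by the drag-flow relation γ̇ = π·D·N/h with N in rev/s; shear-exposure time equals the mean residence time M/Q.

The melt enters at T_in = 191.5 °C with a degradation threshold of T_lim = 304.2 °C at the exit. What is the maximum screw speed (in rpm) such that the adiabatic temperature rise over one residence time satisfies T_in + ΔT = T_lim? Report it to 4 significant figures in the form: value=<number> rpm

value=16.55 rpm

Convert throughput: Q = 80.6 kg/h = 80.6/3600 = 0.0223889 kg/s
t_res = M / Q_s = 10.13 ÷ 0.0223889 = 452.457 s
Geometry in SI: D = 50.5 mm → 0.0505 m, h = 4.26 mm → 0.00426 m
ΔT_a = T_lim − T_in = 304.2 − 191.5 = 112.7 K
γ̇_max² = ΔT_a·ρ·cp / (η·t_res) = [112.7 × 1018 × 2212] / [5315 × 452.457] = 105.53 s⁻²
Take the square root: γ̇_max = √(105.53) = 10.2728 s⁻¹
N_max = γ̇_max h / (πD) = 10.2728·0.00426/(π·0.0505) = 0.27584 rev/s → ×60 = 16.5504 rpm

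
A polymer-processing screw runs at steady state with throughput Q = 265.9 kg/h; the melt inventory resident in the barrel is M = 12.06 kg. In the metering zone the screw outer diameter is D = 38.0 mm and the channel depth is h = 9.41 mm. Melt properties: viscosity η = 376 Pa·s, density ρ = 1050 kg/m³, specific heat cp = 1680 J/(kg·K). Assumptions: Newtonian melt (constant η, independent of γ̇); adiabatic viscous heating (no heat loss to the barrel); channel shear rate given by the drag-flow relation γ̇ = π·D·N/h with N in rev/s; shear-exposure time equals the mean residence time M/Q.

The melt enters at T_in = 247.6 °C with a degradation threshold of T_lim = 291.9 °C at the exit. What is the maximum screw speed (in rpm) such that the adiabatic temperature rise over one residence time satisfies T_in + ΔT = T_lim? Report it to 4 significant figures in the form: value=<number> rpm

Throughput in SI: Q_s = 265.9 kg/h ÷ 3600 s/h = 0.0738611 kg/s
t_res = M / Q_s = 12.06 ÷ 0.0738611 = 163.279 s
D = 38.0 mm = 0.038 m;  h = 9.41 mm = 0.00941 m
Allowable rise: ΔT_a = T_lim − T_in = 291.9 − 247.6 = 44.3 K
γ̇_max² = ΔT_a·ρ·cp/(η·t_res) = 44.3·1050·1680/(376·163.279) = 1272.87 s⁻²
Take the square root: γ̇_max = √(1272.87) = 35.6773 s⁻¹
N_max = γ̇_max·h / (π·D) = 35.6773 · 0.00941 / (π · 0.038) = 2.81221 rev/s = 168.733 rpm

value=168.7 rpm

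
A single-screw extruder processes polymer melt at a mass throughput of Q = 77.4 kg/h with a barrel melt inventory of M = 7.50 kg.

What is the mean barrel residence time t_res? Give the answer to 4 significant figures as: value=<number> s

Convert throughput: Q = 77.4 kg/h = 77.4/3600 = 0.0215 kg/s
t_res = M / Q_s = 7.50 / 0.0215 = 348.837 s

value=348.8 s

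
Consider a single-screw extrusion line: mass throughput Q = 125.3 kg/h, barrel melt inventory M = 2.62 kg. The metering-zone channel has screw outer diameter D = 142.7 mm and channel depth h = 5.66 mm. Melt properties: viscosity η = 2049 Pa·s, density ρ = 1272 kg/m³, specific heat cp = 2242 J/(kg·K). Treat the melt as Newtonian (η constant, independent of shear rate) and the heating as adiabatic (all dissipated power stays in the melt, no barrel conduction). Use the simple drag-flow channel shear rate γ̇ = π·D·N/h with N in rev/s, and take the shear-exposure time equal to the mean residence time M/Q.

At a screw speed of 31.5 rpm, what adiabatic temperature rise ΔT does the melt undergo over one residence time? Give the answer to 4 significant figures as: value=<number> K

Q_s = Q / 3600 = 125.3 / 3600 = 0.0348056 kg/s
t_res = M / Q_s = 2.62 ÷ 0.0348056 = 75.2753 s
D = 142.7 mm = 0.1427 m;  h = 5.66 mm = 0.00566 m;  N = 31.5 rpm / 60 = 0.525 rev/s
γ̇ = π·D·N / h = π · 0.1427 · 0.525 / 0.00566 = 41.5831 s⁻¹
ΔT = η·γ̇²·t_res/(ρ·cp) = [2049 × 41.5831² × 75.2753] / [1272 × 2242] = 93.5202 K

value=93.52 K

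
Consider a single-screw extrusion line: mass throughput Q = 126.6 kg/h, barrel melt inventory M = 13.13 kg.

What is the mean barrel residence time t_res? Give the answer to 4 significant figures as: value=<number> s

value=373.4 s

Q_s = Q / 3600 = 126.6 / 3600 = 0.0351667 kg/s
t_res = M / Q_s = 13.13 / 0.0351667 = 373.365 s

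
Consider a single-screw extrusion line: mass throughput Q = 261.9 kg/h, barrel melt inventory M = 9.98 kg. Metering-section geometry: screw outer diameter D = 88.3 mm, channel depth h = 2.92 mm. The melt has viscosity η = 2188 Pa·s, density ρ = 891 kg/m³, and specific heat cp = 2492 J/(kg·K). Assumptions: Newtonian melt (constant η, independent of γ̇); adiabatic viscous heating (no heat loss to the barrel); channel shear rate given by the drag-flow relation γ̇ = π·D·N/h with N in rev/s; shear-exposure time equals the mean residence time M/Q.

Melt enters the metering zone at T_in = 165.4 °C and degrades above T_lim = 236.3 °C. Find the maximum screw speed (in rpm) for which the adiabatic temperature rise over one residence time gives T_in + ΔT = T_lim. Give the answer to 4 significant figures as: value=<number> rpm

value=14.46 rpm

Q_s = Q / 3600 = 261.9 / 3600 = 0.07275 kg/s
Mean residence time: t_res = M/Q_s = 9.98 kg / 0.07275 kg/s = 137.182 s
D = 88.3 mm = 0.0883 m;  h = 2.92 mm = 0.00292 m
ΔT_a = T_lim − T_in = 236.3 − 165.4 = 70.9 K
Invert ΔT = ηγ̇²t_res/(ρcp) for γ̇: γ̇_max² = ΔT_a ρ cp / (η t_res) = 70.9·891·2492 / (2188·137.182) = 524.478 s⁻²
γ̇_max = sqrt(524.478) = 22.9015 s⁻¹
N_max = γ̇_max h / (πD) = 22.9015·0.00292/(π·0.0883) = 0.241066 rev/s → ×60 = 14.464 rpm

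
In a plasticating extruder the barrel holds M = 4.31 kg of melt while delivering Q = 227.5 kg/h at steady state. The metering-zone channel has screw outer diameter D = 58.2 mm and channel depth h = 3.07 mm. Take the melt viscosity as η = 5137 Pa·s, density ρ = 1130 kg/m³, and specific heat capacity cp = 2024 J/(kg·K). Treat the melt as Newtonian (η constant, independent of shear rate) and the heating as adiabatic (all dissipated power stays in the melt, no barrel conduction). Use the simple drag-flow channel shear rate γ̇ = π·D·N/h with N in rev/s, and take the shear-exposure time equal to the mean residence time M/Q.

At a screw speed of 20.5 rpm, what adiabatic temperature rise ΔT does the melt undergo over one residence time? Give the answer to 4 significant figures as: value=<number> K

Throughput in SI: Q_s = 227.5 kg/h ÷ 3600 s/h = 0.0631944 kg/s
t_res = M / Q_s = 4.31 ÷ 0.0631944 = 68.2022 s
Geometry in metres: D = 58.2 mm → 0.0582 m, h = 3.07 mm → 0.00307 m; screw speed N = 20.5 rpm = 0.341667 rev/s
Shear rate: γ̇ = πDN/h = π·0.0582·0.341667/0.00307 = 20.3487 s⁻¹
Adiabatic rise: ΔT = η γ̇² t_res / (ρ cp) = 5137·(20.3487)²·68.2022 / (1130·2024) = 63.4298 K

value=63.43 K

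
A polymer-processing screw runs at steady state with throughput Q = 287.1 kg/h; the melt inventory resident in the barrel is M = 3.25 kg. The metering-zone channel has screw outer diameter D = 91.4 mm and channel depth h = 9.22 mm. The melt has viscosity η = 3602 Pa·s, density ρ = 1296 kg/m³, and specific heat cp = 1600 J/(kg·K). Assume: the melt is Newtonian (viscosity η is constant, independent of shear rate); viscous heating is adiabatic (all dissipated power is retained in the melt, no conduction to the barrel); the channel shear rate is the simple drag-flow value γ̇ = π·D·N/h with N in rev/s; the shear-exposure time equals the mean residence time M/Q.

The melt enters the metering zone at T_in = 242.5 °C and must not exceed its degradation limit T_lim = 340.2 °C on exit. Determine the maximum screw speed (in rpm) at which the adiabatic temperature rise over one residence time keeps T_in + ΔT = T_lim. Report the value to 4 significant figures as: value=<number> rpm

Throughput in SI: Q_s = 287.1 kg/h ÷ 3600 s/h = 0.07975 kg/s
t_res = M / Q_s = 3.25 / 0.07975 = 40.7524 s
Geometry in SI: D = 91.4 mm → 0.0914 m, h = 9.22 mm → 0.00922 m
ΔT_a = T_lim − T_in = 340.2 °C − 242.5 °C = 97.7 K
γ̇_max² = ΔT_a·ρ·cp/(η·t_res) = 97.7·1296·1600/(3602·40.7524) = 1380.14 s⁻²
γ̇_max = sqrt(1380.14) = 37.1502 s⁻¹
N_max = γ̇_max h / (πD) = 37.1502·0.00922/(π·0.0914) = 1.19288 rev/s → ×60 = 71.5727 rpm

value=71.57 rpm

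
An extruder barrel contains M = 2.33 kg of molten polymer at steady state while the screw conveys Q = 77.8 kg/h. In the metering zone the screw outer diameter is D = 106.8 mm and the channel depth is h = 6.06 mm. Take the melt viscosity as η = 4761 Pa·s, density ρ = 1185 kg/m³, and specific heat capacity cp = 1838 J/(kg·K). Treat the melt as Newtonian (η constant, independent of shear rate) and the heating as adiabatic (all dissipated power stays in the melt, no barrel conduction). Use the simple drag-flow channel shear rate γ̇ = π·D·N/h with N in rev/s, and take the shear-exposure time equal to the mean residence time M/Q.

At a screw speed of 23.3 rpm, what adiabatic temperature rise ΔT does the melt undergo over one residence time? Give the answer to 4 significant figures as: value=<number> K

value=108.9 K

Throughput in SI: Q_s = 77.8 kg/h ÷ 3600 s/h = 0.0216111 kg/s
Mean residence time: t_res = M/Q_s = 2.33 kg / 0.0216111 kg/s = 107.815 s
Convert to SI: D = 0.1068 m, h = 0.00606 m, N = 23.3/60 = 0.388333 rev/s
γ̇ = π·D·N / h = π · 0.1068 · 0.388333 / 0.00606 = 21.5007 s⁻¹
ΔT = η·γ̇²·t_res/(ρ·cp) = [4761 × 21.5007² × 107.815] / [1185 × 1838] = 108.948 K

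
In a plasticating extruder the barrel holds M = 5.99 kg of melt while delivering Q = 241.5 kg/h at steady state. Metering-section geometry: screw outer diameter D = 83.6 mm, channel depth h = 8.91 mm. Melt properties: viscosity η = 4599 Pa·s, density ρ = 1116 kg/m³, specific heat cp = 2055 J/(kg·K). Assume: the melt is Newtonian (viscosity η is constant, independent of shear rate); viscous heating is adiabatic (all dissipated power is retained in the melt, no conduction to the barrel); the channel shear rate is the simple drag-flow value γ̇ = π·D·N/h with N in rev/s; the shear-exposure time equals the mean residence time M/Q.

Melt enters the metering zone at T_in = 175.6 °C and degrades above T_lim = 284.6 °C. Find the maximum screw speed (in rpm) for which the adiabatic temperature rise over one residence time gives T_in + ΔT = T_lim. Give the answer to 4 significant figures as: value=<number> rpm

value=50.22 rpm

Throughput in SI: Q_s = 241.5 kg/h ÷ 3600 s/h = 0.0670833 kg/s
t_res = M / Q_s = 5.99 ÷ 0.0670833 = 89.2919 s
Geometry in SI: D = 83.6 mm → 0.0836 m, h = 8.91 mm → 0.00891 m
Allowable rise: ΔT_a = T_lim − T_in = 284.6 − 175.6 = 109 K
Invert ΔT = ηγ̇²t_res/(ρcp) for γ̇: γ̇_max² = ΔT_a ρ cp / (η t_res) = 109·1116·2055 / (4599·89.2919) = 608.733 s⁻²
γ̇_max = sqrt(608.733) = 24.6725 s⁻¹
Solve γ̇ = πDN/h for N: N_max = γ̇_max·h/(π·D) = 24.6725 × 0.00891 / (π × 0.0836) = 0.837018 rev/s = 50.2211 rpm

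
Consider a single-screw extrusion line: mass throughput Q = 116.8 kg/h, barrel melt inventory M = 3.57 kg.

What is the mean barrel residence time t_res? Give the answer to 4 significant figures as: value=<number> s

Convert throughput: Q = 116.8 kg/h = 116.8/3600 = 0.0324444 kg/s
Mean residence time: t_res = M/Q_s = 3.57 kg / 0.0324444 kg/s = 110.034 s

value=110.0 s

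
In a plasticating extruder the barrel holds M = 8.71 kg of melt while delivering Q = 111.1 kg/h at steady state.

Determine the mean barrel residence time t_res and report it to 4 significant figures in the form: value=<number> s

Throughput in SI: Q_s = 111.1 kg/h ÷ 3600 s/h = 0.0308611 kg/s
Mean residence time: t_res = M/Q_s = 8.71 kg / 0.0308611 kg/s = 282.232 s

value=282.2 s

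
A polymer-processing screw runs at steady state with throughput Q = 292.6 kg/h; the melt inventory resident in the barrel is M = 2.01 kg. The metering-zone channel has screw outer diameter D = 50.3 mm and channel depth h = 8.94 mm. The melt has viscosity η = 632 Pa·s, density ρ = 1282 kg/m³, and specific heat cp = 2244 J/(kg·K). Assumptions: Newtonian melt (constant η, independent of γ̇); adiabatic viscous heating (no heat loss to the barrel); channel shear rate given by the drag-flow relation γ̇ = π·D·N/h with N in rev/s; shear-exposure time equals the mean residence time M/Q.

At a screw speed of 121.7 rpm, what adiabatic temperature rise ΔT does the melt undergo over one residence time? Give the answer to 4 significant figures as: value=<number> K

Throughput in SI: Q_s = 292.6 kg/h ÷ 3600 s/h = 0.0812778 kg/s
t_res = M / Q_s = 2.01 / 0.0812778 = 24.73 s
D = 50.3 mm = 0.0503 m;  h = 8.94 mm = 0.00894 m;  N = 121.7 rpm / 60 = 2.02833 rev/s
γ̇ = π·D·N / h = π · 0.0503 · 2.02833 / 0.00894 = 35.8525 s⁻¹
ΔT = η·γ̇²·t_res / (ρ·cp) = 632 · (35.8525)² · 24.73 / (1282 · 2244) = 6.98345 K

value=6.983 K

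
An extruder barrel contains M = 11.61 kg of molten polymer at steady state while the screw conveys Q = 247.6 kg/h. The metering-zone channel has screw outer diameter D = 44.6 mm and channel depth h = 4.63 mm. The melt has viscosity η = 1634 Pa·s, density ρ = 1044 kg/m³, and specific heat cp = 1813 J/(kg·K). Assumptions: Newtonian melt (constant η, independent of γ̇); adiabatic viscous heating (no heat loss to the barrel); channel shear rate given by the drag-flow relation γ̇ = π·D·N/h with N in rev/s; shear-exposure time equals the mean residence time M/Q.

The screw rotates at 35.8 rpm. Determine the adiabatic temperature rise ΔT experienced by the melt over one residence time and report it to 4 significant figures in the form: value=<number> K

value=47.51 K

Q_s = Q / 3600 = 247.6 / 3600 = 0.0687778 kg/s
Mean residence time: t_res = M/Q_s = 11.61 kg / 0.0687778 kg/s = 168.805 s
Geometry in metres: D = 44.6 mm → 0.0446 m, h = 4.63 mm → 0.00463 m; screw speed N = 35.8 rpm = 0.596667 rev/s
γ̇ = π·D·N / h = π · 0.0446 · 0.596667 / 0.00463 = 18.0566 s⁻¹
Adiabatic rise: ΔT = η γ̇² t_res / (ρ cp) = 1634·(18.0566)²·168.805 / (1044·1813) = 47.5126 K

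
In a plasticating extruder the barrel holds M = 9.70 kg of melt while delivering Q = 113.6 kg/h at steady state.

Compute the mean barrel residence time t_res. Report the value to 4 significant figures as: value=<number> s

value=307.4 s

Throughput in SI: Q_s = 113.6 kg/h ÷ 3600 s/h = 0.0315556 kg/s
t_res = M / Q_s = 9.70 / 0.0315556 = 307.394 s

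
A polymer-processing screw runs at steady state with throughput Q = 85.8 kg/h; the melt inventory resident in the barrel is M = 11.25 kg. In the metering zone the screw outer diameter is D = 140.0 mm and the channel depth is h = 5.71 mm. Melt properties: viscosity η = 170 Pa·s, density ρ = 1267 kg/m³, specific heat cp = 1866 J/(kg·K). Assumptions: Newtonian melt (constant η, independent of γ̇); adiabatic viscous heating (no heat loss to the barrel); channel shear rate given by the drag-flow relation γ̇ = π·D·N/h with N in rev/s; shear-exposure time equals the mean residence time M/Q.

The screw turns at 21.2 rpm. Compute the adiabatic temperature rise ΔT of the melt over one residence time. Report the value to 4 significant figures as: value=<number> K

Q_s = Q / 3600 = 85.8 / 3600 = 0.0238333 kg/s
t_res = M / Q_s = 11.25 ÷ 0.0238333 = 472.028 s
Geometry in metres: D = 140.0 mm → 0.14 m, h = 5.71 mm → 0.00571 m; screw speed N = 21.2 rpm = 0.353333 rev/s
γ̇ = π·D·N / h = π · 0.14 · 0.353333 / 0.00571 = 27.2161 s⁻¹
ΔT = η·γ̇²·t_res/(ρ·cp) = [170 × 27.2161² × 472.028] / [1267 × 1866] = 25.1409 K

value=25.14 K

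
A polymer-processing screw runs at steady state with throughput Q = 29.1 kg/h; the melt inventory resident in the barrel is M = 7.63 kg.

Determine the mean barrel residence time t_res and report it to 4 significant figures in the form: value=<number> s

value=943.9 s

Throughput in SI: Q_s = 29.1 kg/h ÷ 3600 s/h = 0.00808333 kg/s
t_res = M / Q_s = 7.63 ÷ 0.00808333 = 943.918 s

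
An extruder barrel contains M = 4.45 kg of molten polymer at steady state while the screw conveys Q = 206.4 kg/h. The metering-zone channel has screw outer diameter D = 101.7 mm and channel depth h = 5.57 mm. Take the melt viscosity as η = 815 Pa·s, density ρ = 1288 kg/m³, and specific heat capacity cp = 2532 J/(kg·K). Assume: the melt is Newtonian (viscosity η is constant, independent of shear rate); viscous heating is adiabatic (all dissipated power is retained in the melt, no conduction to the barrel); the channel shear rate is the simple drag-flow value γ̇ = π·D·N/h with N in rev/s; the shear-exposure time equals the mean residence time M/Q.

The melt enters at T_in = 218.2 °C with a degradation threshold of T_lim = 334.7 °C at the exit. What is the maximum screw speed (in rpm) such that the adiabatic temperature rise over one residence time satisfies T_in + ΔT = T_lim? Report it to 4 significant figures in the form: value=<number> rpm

value=81.06 rpm

Throughput in SI: Q_s = 206.4 kg/h ÷ 3600 s/h = 0.0573333 kg/s
t_res = M / Q_s = 4.45 / 0.0573333 = 77.6163 s
D = 101.7 mm = 0.1017 m;  h = 5.57 mm = 0.00557 m
ΔT_a = T_lim − T_in = 334.7 − 218.2 = 116.5 K
Invert ΔT = ηγ̇²t_res/(ρcp) for γ̇: γ̇_max² = ΔT_a ρ cp / (η t_res) = 116.5·1288·2532 / (815·77.6163) = 6006.13 s⁻²
Take the square root: γ̇_max = √(6006.13) = 77.4993 s⁻¹
N_max = γ̇_max·h / (π·D) = 77.4993 · 0.00557 / (π · 0.1017) = 1.35108 rev/s = 81.065 rpm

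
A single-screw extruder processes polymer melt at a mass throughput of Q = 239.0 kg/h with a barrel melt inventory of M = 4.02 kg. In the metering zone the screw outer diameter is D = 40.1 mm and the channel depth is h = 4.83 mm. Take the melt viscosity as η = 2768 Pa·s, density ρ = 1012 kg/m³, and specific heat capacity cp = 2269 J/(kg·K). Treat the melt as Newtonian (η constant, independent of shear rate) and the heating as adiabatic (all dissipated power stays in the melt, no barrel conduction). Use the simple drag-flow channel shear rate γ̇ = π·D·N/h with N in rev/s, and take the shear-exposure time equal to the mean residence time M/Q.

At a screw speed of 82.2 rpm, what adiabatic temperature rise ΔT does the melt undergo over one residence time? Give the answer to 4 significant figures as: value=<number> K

Convert throughput: Q = 239.0 kg/h = 239.0/3600 = 0.0663889 kg/s
Mean residence time: t_res = M/Q_s = 4.02 kg / 0.0663889 kg/s = 60.5523 s
Geometry in metres: D = 40.1 mm → 0.0401 m, h = 4.83 mm → 0.00483 m; screw speed N = 82.2 rpm = 1.37 rev/s
Shear rate: γ̇ = πDN/h = π·0.0401·1.37/0.00483 = 35.7329 s⁻¹
ΔT = η·γ̇²·t_res / (ρ·cp) = 2768 · (35.7329)² · 60.5523 / (1012 · 2269) = 93.2003 K

value=93.20 K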